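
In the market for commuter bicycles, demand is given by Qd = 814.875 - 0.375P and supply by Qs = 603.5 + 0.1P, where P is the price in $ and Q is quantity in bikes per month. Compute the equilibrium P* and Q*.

P* = 445, Q* = 648

The market clears where 814.875 - 0.375P = 603.5 + 0.1P. Rearranging, 0.475P = 211.375, hence P* = 445.
Plugging P* into demand: Q* = 814.875 - 0.375(445) = 648.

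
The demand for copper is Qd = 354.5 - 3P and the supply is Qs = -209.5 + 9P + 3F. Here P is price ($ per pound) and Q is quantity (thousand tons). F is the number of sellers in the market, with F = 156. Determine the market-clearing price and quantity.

P* = 8, Q* = 330.5

With F = 156, supply is Qs = 258.5 + 9P.
At equilibrium Qd = Qs, so 354.5 - 3P = 258.5 + 9P; collecting terms, 96 = 12P and P* = 8.
Plugging P* into demand: Q* = 354.5 - 3(8) = 330.5.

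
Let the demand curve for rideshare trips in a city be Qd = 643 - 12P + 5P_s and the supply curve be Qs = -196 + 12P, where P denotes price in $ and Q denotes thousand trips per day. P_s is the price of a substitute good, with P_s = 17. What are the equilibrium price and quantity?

With P_s = 17, demand is Qd = 728 - 12P.
Set Qd = Qs: 728 - 12P = -196 + 12P, so 924 = 24P and P* = 38.5.
From the demand curve, Q* = 728 - 12(38.5) = 266.

P* = 38.5, Q* = 266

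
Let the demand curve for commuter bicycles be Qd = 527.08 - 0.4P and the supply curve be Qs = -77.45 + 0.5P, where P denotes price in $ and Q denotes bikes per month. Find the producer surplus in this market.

Equating demand and supply, 527.08 - 0.4P = -77.45 + 0.5P gives 0.9P = 604.53, so P* = 671.7.
Substitute back: Q* = 527.08 - 0.4(671.7) = 258.4.
Supply choke price (Qs = 0): P = 154.9. Producer surplus = ½ × (671.7 - 154.9) × 258.4 = 66770.56.

Producer surplus = 66770.56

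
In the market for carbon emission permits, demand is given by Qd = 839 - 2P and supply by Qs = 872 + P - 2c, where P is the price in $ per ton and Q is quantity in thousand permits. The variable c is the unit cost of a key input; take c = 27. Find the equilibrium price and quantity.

P* = 7, Q* = 825

With c = 27, supply is Qs = 818 + P.
Equating demand and supply, 839 - 2P = 818 + P gives 3P = 21, so P* = 7.
Substitute back: Q* = 839 - 2(7) = 825.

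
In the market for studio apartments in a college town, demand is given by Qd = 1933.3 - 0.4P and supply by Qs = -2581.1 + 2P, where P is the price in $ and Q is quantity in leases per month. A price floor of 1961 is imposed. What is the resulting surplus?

Surplus = 192

At P = 1961: Qd = 1148.9 and Qs = 1340.9.
Surplus = Qs - Qd = 1340.9 - 1148.9 = 192.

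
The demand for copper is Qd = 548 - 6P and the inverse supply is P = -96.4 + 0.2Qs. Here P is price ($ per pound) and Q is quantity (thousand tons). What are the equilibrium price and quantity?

P* = 6, Q* = 512

Solving each curve for Q: Qs = 482 + 5P.
Set Qd = Qs: 548 - 6P = 482 + 5P, so 66 = 11P and P* = 6.
From the demand curve, Q* = 548 - 6(6) = 512.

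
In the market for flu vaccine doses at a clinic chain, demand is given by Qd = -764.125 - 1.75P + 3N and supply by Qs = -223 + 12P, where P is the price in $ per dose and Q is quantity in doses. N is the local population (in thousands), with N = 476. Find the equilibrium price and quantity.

With N = 476, demand is Qd = 663.875 - 1.75P.
Equating demand and supply, 663.875 - 1.75P = -223 + 12P gives 13.75P = 886.875, so P* = 64.5.
Plugging P* into demand: Q* = 663.875 - 1.75(64.5) = 551.

P* = 64.5, Q* = 551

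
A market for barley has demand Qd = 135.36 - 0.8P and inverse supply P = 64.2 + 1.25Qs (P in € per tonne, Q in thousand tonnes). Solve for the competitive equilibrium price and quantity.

P* = 116.7, Q* = 42

Rewriting in direct form: Qs = -51.36 + 0.8P.
Equating demand and supply, 135.36 - 0.8P = -51.36 + 0.8P gives 1.6P = 186.72, so P* = 116.7.
Then Q* = 135.36 - 0.8(116.7) = 42.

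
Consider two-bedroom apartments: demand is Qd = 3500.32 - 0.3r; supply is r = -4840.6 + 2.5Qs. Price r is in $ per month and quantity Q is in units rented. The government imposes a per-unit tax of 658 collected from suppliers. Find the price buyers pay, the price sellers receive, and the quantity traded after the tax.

r_b = 2610.4, r_s = 1952.4, Q = 2717.2

Rewriting in direct form: Qs = 1936.24 + 0.4r.
Suppliers keep r_s = r_b - 658 per unit, so supply in terms of the buyer price is Qs = 1673.04 + 0.4r_b.
Market clearing requires 3500.32 - 0.3r_b = 1673.04 + 0.4r_b; hence 1827.28 = 0.7r_b and r_b = 2610.4.
Then r_s = 2610.4 - 658 = 1952.4 and Q = 3500.32 - 0.3(2610.4) = 2717.2.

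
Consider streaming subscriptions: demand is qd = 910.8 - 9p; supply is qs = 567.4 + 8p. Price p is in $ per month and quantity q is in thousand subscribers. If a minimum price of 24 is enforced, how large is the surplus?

Surplus = 64.6

Evaluating both curves at the floor price 24 gives qd = 694.8, qs = 759.4.
Surplus = qs - qd = 759.4 - 694.8 = 64.6.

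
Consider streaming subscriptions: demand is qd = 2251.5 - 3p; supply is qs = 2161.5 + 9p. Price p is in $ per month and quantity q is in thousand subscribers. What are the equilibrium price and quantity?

p* = 7.5, q* = 2229

Set qd = qs: 2251.5 - 3p = 2161.5 + 9p, so 90 = 12p and p* = 7.5.
Substitute back: q* = 2251.5 - 3(7.5) = 2229.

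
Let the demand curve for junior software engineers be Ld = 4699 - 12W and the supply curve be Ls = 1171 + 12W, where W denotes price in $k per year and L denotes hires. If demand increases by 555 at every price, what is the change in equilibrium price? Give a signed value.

The market clears where 4699 - 12W = 1171 + 12W. Rearranging, 24W = 3528, hence W* = 147.
Plugging W* into demand: L* = 4699 - 12(147) = 2935.
After the shift, demand is Ld = 5254 - 12W.
New equilibrium: 4083 = 24W, so W = 170.125 and L = 3212.5.
ΔW = 170.125 - 147 = 23.125.

ΔW = 23.125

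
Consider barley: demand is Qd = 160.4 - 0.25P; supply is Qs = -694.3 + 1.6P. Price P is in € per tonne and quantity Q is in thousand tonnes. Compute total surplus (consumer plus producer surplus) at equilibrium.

At equilibrium Qd = Qs, so 160.4 - 0.25P = -694.3 + 1.6P; collecting terms, 854.7 = 1.85P and P* = 462.
From the demand curve, Q* = 160.4 - 0.25(462) = 44.9.
Demand choke price = 641.6; supply choke price = 433.9375. CS = ½(641.6 - 462)(44.9) = 4032.02; PS = ½(462 - 433.9375)(44.9) = 630.003125. Total surplus = 4662.023125.

Total surplus = 4662.023125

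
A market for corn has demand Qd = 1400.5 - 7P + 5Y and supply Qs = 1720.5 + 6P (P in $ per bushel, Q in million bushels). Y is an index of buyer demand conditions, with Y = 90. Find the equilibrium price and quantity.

With Y = 90, demand is Qd = 1850.5 - 7P.
The market clears where 1850.5 - 7P = 1720.5 + 6P. Rearranging, 13P = 130, hence P* = 10.
Substitute back: Q* = 1850.5 - 7(10) = 1780.5.

P* = 10, Q* = 1780.5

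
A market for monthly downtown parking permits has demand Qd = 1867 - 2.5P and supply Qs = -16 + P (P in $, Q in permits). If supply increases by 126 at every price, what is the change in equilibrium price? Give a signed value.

ΔP = -36

Set Qd = Qs: 1867 - 2.5P = -16 + P, so 1883 = 3.5P and P* = 538.
Plugging P* into demand: Q* = 1867 - 2.5(538) = 522.
After the shift, supply is Qs = 110 + P.
New equilibrium: 1757 = 3.5P, so P = 502 and Q = 612.
ΔP = 502 - 538 = -36.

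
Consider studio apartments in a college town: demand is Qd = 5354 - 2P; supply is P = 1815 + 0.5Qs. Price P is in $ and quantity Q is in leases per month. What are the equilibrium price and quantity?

P* = 2246, Q* = 862

Rewriting in direct form: Qs = -3630 + 2P.
Equating demand and supply, 5354 - 2P = -3630 + 2P gives 4P = 8984, so P* = 2246.
From the demand curve, Q* = 5354 - 2(2246) = 862.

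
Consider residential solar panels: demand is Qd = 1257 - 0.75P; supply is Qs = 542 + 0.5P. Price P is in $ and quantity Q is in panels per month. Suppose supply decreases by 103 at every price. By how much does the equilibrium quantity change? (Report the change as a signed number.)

ΔQ = -61.8

Equating demand and supply, 1257 - 0.75P = 542 + 0.5P gives 1.25P = 715, so P* = 572.
Substitute back: Q* = 1257 - 0.75(572) = 828.
After the shift, supply is Qs = 439 + 0.5P.
New equilibrium: 818 = 1.25P, so P = 654.4 and Q = 766.2.
ΔQ = 766.2 - 828 = -61.8.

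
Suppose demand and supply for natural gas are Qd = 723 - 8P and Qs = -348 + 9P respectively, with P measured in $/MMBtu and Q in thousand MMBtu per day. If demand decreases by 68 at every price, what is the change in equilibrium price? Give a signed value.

ΔP = -4

The market clears where 723 - 8P = -348 + 9P. Rearranging, 17P = 1071, hence P* = 63.
Substitute back: Q* = 723 - 8(63) = 219.
After the shift, demand is Qd = 655 - 8P.
Re-solving, 17P = 1003 gives P = 59 and Q = 183.
ΔP = 59 - 63 = -4.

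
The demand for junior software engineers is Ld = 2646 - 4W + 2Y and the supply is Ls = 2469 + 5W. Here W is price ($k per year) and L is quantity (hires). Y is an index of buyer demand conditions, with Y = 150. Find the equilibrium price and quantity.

W* = 53, L* = 2734

With Y = 150, demand is Ld = 2946 - 4W.
Equating demand and supply, 2946 - 4W = 2469 + 5W gives 9W = 477, so W* = 53.
Then L* = 2946 - 4(53) = 2734.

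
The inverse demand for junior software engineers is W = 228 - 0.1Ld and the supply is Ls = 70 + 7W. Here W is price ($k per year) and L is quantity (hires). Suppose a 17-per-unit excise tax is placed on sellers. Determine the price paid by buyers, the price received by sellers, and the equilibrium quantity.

In direct form, Ld = 2280 - 10W.
Sellers keep W_s = W_b - 17 per unit, so supply in terms of the buyer price is Ls = -49 + 7W_b.
Set Ld = Ls: 2280 - 10W_b = -49 + 7W_b, so 2329 = 17W_b and W_b = 137.
Then W_s = 137 - 17 = 120 and L = 2280 - 10(137) = 910.

W_b = 137, W_s = 120, L = 910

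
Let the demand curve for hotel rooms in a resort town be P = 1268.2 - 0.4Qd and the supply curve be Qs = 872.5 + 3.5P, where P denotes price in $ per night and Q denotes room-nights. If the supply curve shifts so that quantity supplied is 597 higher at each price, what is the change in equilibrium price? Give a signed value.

ΔP = -99.5

Inverting to quantity form: Qd = 3170.5 - 2.5P.
Equating demand and supply, 3170.5 - 2.5P = 872.5 + 3.5P gives 6P = 2298, so P* = 383.
Plugging P* into demand: Q* = 3170.5 - 2.5(383) = 2213.
After the shift, supply is Qs = 1469.5 + 3.5P.
The new intersection has 1701 = 6P, i.e. P = 283.5, Q = 2461.75.
ΔP = 283.5 - 383 = -99.5.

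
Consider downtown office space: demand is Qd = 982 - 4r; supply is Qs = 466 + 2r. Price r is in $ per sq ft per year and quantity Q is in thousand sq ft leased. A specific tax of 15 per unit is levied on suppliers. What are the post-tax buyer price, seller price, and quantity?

The tax drives a wedge r_b - r_s = 15. Substituting r_s = r_b - 15 into supply: Qs = 436 + 2r_b.
Set Qd = Qs: 982 - 4r_b = 436 + 2r_b, so 546 = 6r_b and r_b = 91.
So r_s = 76 and the quantity traded is Q = 982 - 4(91) = 618.

r_b = 91, r_s = 76, Q = 618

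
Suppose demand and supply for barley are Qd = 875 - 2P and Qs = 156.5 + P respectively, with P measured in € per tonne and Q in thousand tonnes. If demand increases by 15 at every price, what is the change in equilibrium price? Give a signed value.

The market clears where 875 - 2P = 156.5 + P. Rearranging, 3P = 718.5, hence P* = 239.5.
Then Q* = 875 - 2(239.5) = 396.
After the shift, demand is Qd = 890 - 2P.
Re-solving, 3P = 733.5 gives P = 244.5 and Q = 401.
ΔP = 244.5 - 239.5 = 5.

ΔP = 5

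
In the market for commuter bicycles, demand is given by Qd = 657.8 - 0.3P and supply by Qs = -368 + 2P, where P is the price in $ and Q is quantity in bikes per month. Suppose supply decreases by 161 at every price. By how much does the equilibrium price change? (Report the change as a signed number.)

ΔP = 70

Set Qd = Qs: 657.8 - 0.3P = -368 + 2P, so 1025.8 = 2.3P and P* = 446.
Substitute back: Q* = 657.8 - 0.3(446) = 524.
After the shift, supply is Qs = -529 + 2P.
New equilibrium: 1186.8 = 2.3P, so P = 516 and Q = 503.
ΔP = 516 - 446 = 70.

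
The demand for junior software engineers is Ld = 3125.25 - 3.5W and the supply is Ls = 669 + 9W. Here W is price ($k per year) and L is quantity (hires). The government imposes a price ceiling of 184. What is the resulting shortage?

Shortage = 156.25

At W = 184: Ld = 2481.25 and Ls = 2325.
Shortage = Ld - Ls = 2481.25 - 2325 = 156.25.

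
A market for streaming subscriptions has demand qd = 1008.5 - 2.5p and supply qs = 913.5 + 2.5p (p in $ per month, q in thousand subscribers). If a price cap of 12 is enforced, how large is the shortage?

At p = 12: qd = 978.5 and qs = 943.5.
Shortage = qd - qs = 978.5 - 943.5 = 35.

Shortage = 35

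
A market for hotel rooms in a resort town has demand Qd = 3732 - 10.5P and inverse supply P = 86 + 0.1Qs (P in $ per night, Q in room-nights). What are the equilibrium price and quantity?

P* = 224, Q* = 1380

Rewriting in direct form: Qs = -860 + 10P.
Equating demand and supply, 3732 - 10.5P = -860 + 10P gives 20.5P = 4592, so P* = 224.
Plugging P* into demand: Q* = 3732 - 10.5(224) = 1380.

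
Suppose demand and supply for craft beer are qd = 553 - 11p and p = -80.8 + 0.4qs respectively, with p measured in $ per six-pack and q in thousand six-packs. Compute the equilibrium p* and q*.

p* = 26, q* = 267

Solving each curve for q: qs = 202 + 2.5p.
Set qd = qs: 553 - 11p = 202 + 2.5p, so 351 = 13.5p and p* = 26.
From the demand curve, q* = 553 - 11(26) = 267.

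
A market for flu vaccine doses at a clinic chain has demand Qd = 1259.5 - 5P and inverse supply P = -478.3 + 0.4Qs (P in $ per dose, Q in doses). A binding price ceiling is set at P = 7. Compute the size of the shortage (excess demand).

Solving each curve for Q: Qs = 1195.75 + 2.5P.
With P fixed at 7, quantity demanded is 1224.5 and quantity supplied is 1213.25.
Shortage = Qd - Qs = 1224.5 - 1213.25 = 11.25.

Shortage = 11.25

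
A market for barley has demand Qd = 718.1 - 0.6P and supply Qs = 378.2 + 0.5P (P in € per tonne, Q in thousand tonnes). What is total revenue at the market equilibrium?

Total revenue = 164604.3

At equilibrium Qd = Qs, so 718.1 - 0.6P = 378.2 + 0.5P; collecting terms, 339.9 = 1.1P and P* = 309.
Plugging P* into demand: Q* = 718.1 - 0.6(309) = 532.7.
Total revenue = P* × Q* = 309 × 532.7 = 164604.3.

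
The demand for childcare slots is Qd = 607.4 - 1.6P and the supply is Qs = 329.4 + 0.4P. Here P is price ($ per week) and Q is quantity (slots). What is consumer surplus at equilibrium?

Consumer surplus = 46320.3125

The market clears where 607.4 - 1.6P = 329.4 + 0.4P. Rearranging, 2P = 278, hence P* = 139.
Then Q* = 607.4 - 1.6(139) = 385.
Demand choke price (Qd = 0): P = 607.4/1.6 = 379.625. Consumer surplus = ½ × (379.625 - 139) × 385 = 46320.3125.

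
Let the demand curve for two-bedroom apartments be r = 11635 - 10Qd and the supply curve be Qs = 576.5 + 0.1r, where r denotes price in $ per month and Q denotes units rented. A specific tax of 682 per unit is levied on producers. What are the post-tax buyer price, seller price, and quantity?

Rewriting in direct form: Qd = 1163.5 - 0.1r.
The tax drives a wedge r_b - r_s = 682. Substituting r_s = r_b - 682 into supply: Qs = 508.3 + 0.1r_b.
Set Qd = Qs: 1163.5 - 0.1r_b = 508.3 + 0.1r_b, so 655.2 = 0.2r_b and r_b = 3276.
So r_s = 2594 and the quantity traded is Q = 1163.5 - 0.1(3276) = 835.9.

r_b = 3276, r_s = 2594, Q = 835.9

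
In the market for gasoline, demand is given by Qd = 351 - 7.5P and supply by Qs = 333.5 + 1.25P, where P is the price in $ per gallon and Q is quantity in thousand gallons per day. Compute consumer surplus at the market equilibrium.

Consumer surplus = 7526.4

At equilibrium Qd = Qs, so 351 - 7.5P = 333.5 + 1.25P; collecting terms, 17.5 = 8.75P and P* = 2.
Then Q* = 351 - 7.5(2) = 336.
Demand choke price (Qd = 0): P = 351/7.5 = 46.8. Consumer surplus = ½ × (46.8 - 2) × 336 = 7526.4.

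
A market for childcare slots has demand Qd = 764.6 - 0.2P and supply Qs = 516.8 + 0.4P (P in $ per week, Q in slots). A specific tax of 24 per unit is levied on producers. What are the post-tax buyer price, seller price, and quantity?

With a tax of 24 on producers, they supply based on the net price P_s = P_b - 24, so Qs = 507.2 + 0.4P_b.
Market clearing requires 764.6 - 0.2P_b = 507.2 + 0.4P_b; hence 257.4 = 0.6P_b and P_b = 429.
Then P_s = 429 - 24 = 405 and Q = 764.6 - 0.2(429) = 678.8.

P_b = 429, P_s = 405, Q = 678.8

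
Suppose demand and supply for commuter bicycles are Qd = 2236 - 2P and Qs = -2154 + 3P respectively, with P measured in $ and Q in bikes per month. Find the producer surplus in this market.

Producer surplus = 38400

The market clears where 2236 - 2P = -2154 + 3P. Rearranging, 5P = 4390, hence P* = 878.
Then Q* = 2236 - 2(878) = 480.
Supply choke price (Qs = 0): P = 718. Producer surplus = ½ × (878 - 718) × 480 = 38400.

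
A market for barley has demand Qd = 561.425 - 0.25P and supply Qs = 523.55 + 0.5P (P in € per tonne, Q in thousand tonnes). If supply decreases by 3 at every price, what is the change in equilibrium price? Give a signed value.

At equilibrium Qd = Qs, so 561.425 - 0.25P = 523.55 + 0.5P; collecting terms, 37.875 = 0.75P and P* = 50.5.
Then Q* = 561.425 - 0.25(50.5) = 548.8.
After the shift, supply is Qs = 520.55 + 0.5P.
New equilibrium: 40.875 = 0.75P, so P = 54.5 and Q = 547.8.
ΔP = 54.5 - 50.5 = 4.

ΔP = 4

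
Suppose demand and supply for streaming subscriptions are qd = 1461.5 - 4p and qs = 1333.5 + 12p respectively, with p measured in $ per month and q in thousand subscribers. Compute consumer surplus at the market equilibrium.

The market clears where 1461.5 - 4p = 1333.5 + 12p. Rearranging, 16p = 128, hence p* = 8.
From the demand curve, q* = 1461.5 - 4(8) = 1429.5.
Demand choke price (qd = 0): p = 1461.5/4 = 365.375. Consumer surplus = ½ × (365.375 - 8) × 1429.5 = 255433.78125.

Consumer surplus = 255433.78125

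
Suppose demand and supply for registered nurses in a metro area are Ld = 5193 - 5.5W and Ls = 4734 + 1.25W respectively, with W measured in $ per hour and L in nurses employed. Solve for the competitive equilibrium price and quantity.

W* = 68, L* = 4819

Equating demand and supply, 5193 - 5.5W = 4734 + 1.25W gives 6.75W = 459, so W* = 68.
Plugging W* into demand: L* = 5193 - 5.5(68) = 4819.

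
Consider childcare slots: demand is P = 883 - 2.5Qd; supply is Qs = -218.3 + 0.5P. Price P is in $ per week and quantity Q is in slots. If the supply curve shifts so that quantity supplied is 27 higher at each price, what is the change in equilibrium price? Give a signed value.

ΔP = -30

Rewriting in direct form: Qd = 353.2 - 0.4P.
Equating demand and supply, 353.2 - 0.4P = -218.3 + 0.5P gives 0.9P = 571.5, so P* = 635.
Then Q* = 353.2 - 0.4(635) = 99.2.
After the shift, supply is Qs = -191.3 + 0.5P.
New equilibrium: 544.5 = 0.9P, so P = 605 and Q = 111.2.
ΔP = 605 - 635 = -30.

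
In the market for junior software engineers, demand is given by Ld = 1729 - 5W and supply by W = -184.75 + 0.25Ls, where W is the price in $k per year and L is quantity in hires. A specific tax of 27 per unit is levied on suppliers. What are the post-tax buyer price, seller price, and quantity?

Rewriting in direct form: Ls = 739 + 4W.
The tax drives a wedge W_b - W_s = 27. Substituting W_s = W_b - 27 into supply: Ls = 631 + 4W_b.
Set Ld = Ls: 1729 - 5W_b = 631 + 4W_b, so 1098 = 9W_b and W_b = 122.
So W_s = 95 and the quantity traded is L = 1729 - 5(122) = 1119.

W_b = 122, W_s = 95, L = 1119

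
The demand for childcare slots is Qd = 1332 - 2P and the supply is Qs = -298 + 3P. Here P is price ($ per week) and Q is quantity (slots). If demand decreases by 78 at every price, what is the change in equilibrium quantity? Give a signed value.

The market clears where 1332 - 2P = -298 + 3P. Rearranging, 5P = 1630, hence P* = 326.
From the demand curve, Q* = 1332 - 2(326) = 680.
After the shift, demand is Qd = 1254 - 2P.
Re-solving, 5P = 1552 gives P = 310.4 and Q = 633.2.
ΔQ = 633.2 - 680 = -46.8.

ΔQ = -46.8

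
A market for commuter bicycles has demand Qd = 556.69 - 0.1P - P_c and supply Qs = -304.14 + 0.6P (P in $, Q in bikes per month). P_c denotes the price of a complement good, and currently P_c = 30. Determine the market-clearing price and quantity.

With P_c = 30, demand is Qd = 526.69 - 0.1P.
The market clears where 526.69 - 0.1P = -304.14 + 0.6P. Rearranging, 0.7P = 830.83, hence P* = 1186.9.
Then Q* = 526.69 - 0.1(1186.9) = 408.

P* = 1186.9, Q* = 408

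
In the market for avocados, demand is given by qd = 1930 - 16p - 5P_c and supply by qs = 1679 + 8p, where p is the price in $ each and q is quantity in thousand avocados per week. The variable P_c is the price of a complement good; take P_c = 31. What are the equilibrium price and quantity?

With P_c = 31, demand is qd = 1775 - 16p.
Set qd = qs: 1775 - 16p = 1679 + 8p, so 96 = 24p and p* = 4.
Substitute back: q* = 1775 - 16(4) = 1711.

p* = 4, q* = 1711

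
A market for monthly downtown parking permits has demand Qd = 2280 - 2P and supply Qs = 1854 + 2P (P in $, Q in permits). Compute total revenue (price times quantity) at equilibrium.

At equilibrium Qd = Qs, so 2280 - 2P = 1854 + 2P; collecting terms, 426 = 4P and P* = 106.5.
Then Q* = 2280 - 2(106.5) = 2067.
Total revenue = P* × Q* = 106.5 × 2067 = 220135.5.

Total revenue = 220135.5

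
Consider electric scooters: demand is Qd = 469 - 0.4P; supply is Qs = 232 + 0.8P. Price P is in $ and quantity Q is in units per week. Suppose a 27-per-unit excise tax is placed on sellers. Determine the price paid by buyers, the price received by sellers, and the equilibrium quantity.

P_b = 215.5, P_s = 188.5, Q = 382.8

Sellers keep P_s = P_b - 27 per unit, so supply in terms of the buyer price is Qs = 210.4 + 0.8P_b.
Market clearing requires 469 - 0.4P_b = 210.4 + 0.8P_b; hence 258.6 = 1.2P_b and P_b = 215.5.
So P_s = 188.5 and the quantity traded is Q = 469 - 0.4(215.5) = 382.8.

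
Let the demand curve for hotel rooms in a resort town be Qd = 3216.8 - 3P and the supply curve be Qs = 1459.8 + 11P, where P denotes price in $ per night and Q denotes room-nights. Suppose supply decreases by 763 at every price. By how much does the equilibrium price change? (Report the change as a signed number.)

Equating demand and supply, 3216.8 - 3P = 1459.8 + 11P gives 14P = 1757, so P* = 125.5.
Plugging P* into demand: Q* = 3216.8 - 3(125.5) = 2840.3.
After the shift, supply is Qs = 696.8 + 11P.
Re-solving, 14P = 2520 gives P = 180 and Q = 2676.8.
ΔP = 180 - 125.5 = 54.5.

ΔP = 54.5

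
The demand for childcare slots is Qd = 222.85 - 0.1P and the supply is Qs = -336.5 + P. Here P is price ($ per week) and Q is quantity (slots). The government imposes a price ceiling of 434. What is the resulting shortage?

Shortage = 81.95

At P = 434: Qd = 179.45 and Qs = 97.5.
Shortage = Qd - Qs = 179.45 - 97.5 = 81.95.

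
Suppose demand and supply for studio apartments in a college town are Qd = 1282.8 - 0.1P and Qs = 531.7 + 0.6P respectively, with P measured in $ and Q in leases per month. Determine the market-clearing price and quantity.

At equilibrium Qd = Qs, so 1282.8 - 0.1P = 531.7 + 0.6P; collecting terms, 751.1 = 0.7P and P* = 1073.
Plugging P* into demand: Q* = 1282.8 - 0.1(1073) = 1175.5.

P* = 1073, Q* = 1175.5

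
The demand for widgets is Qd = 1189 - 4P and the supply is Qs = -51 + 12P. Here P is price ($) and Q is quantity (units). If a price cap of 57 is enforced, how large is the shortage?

Evaluating both curves at the ceiling price 57 gives Qd = 961, Qs = 633.
Shortage = Qd - Qs = 961 - 633 = 328.

Shortage = 328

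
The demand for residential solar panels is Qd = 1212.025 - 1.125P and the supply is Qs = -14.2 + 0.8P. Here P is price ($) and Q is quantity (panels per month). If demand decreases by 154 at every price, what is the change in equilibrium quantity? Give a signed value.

ΔQ = -64

Set Qd = Qs: 1212.025 - 1.125P = -14.2 + 0.8P, so 1226.225 = 1.925P and P* = 637.
From the demand curve, Q* = 1212.025 - 1.125(637) = 495.4.
After the shift, demand is Qd = 1058.025 - 1.125P.
The new intersection has 1072.225 = 1.925P, i.e. P = 557, Q = 431.4.
ΔQ = 431.4 - 495.4 = -64.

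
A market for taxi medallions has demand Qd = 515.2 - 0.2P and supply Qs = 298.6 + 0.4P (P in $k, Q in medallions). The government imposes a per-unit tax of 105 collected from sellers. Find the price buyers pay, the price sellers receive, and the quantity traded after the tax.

P_b = 431, P_s = 326, Q = 429

The tax drives a wedge P_b - P_s = 105. Substituting P_s = P_b - 105 into supply: Qs = 256.6 + 0.4P_b.
Market clearing requires 515.2 - 0.2P_b = 256.6 + 0.4P_b; hence 258.6 = 0.6P_b and P_b = 431.
So P_s = 326 and the quantity traded is Q = 515.2 - 0.2(431) = 429.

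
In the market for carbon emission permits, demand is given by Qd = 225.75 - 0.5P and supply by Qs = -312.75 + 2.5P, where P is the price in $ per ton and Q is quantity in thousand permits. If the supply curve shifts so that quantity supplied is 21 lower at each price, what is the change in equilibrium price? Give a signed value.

ΔP = 7

The market clears where 225.75 - 0.5P = -312.75 + 2.5P. Rearranging, 3P = 538.5, hence P* = 179.5.
Then Q* = 225.75 - 0.5(179.5) = 136.
After the shift, supply is Qs = -333.75 + 2.5P.
The new intersection has 559.5 = 3P, i.e. P = 186.5, Q = 132.5.
ΔP = 186.5 - 179.5 = 7.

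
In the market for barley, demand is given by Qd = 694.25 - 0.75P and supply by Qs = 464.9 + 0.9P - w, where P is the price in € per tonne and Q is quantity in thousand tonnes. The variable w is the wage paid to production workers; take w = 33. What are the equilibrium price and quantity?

P* = 159, Q* = 575

With w = 33, supply is Qs = 431.9 + 0.9P.
Equating demand and supply, 694.25 - 0.75P = 431.9 + 0.9P gives 1.65P = 262.35, so P* = 159.
Substitute back: Q* = 694.25 - 0.75(159) = 575.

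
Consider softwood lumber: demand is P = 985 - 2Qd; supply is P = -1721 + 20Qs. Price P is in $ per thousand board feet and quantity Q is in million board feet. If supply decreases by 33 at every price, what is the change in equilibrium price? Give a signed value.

Rewriting in direct form: Qd = 492.5 - 0.5P and Qs = 86.05 + 0.05P.
The market clears where 492.5 - 0.5P = 86.05 + 0.05P. Rearranging, 0.55P = 406.45, hence P* = 739.
From the demand curve, Q* = 492.5 - 0.5(739) = 123.
After the shift, supply is Qs = 53.05 + 0.05P.
New equilibrium: 439.45 = 0.55P, so P = 799 and Q = 93.
ΔP = 799 - 739 = 60.

ΔP = 60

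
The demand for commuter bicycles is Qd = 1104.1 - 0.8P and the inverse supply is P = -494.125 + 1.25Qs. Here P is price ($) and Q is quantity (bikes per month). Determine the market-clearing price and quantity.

P* = 443, Q* = 749.7

Inverting to quantity form: Qs = 395.3 + 0.8P.
At equilibrium Qd = Qs, so 1104.1 - 0.8P = 395.3 + 0.8P; collecting terms, 708.8 = 1.6P and P* = 443.
From the demand curve, Q* = 1104.1 - 0.8(443) = 749.7.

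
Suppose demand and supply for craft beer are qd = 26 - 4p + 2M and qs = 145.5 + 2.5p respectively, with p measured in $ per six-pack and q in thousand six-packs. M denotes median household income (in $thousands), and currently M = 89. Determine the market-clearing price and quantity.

With M = 89, demand is qd = 204 - 4p.
The market clears where 204 - 4p = 145.5 + 2.5p. Rearranging, 6.5p = 58.5, hence p* = 9.
Plugging p* into demand: q* = 204 - 4(9) = 168.

p* = 9, q* = 168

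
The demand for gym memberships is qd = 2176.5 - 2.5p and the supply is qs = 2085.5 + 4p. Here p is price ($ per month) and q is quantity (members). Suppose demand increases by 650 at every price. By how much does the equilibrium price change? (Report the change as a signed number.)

Δp = 100

At equilibrium qd = qs, so 2176.5 - 2.5p = 2085.5 + 4p; collecting terms, 91 = 6.5p and p* = 14.
Then q* = 2176.5 - 2.5(14) = 2141.5.
After the shift, demand is qd = 2826.5 - 2.5p.
New equilibrium: 741 = 6.5p, so p = 114 and q = 2541.5.
Δp = 114 - 14 = 100.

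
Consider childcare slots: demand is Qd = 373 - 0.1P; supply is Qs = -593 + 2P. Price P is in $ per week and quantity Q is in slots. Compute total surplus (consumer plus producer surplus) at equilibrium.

Equating demand and supply, 373 - 0.1P = -593 + 2P gives 2.1P = 966, so P* = 460.
Then Q* = 373 - 0.1(460) = 327.
Demand choke price = 3730; supply choke price = 296.5. CS = ½(3730 - 460)(327) = 534645; PS = ½(460 - 296.5)(327) = 26732.25. Total surplus = 561377.25.

Total surplus = 561377.25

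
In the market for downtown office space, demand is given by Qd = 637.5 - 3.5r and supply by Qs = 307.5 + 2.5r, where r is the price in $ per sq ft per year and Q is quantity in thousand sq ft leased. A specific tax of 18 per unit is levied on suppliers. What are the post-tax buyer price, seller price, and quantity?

The tax drives a wedge r_b - r_s = 18. Substituting r_s = r_b - 18 into supply: Qs = 262.5 + 2.5r_b.
Set Qd = Qs: 637.5 - 3.5r_b = 262.5 + 2.5r_b, so 375 = 6r_b and r_b = 62.5.
Then r_s = 62.5 - 18 = 44.5 and Q = 637.5 - 3.5(62.5) = 418.75.

r_b = 62.5, r_s = 44.5, Q = 418.75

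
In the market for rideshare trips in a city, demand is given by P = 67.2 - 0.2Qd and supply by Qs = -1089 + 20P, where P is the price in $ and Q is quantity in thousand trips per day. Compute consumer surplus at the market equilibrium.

Consumer surplus = 260.1

Solving each curve for Q: Qd = 336 - 5P.
At equilibrium Qd = Qs, so 336 - 5P = -1089 + 20P; collecting terms, 1425 = 25P and P* = 57.
From the demand curve, Q* = 336 - 5(57) = 51.
Demand choke price (Qd = 0): P = 336/5 = 67.2. Consumer surplus = ½ × (67.2 - 57) × 51 = 260.1.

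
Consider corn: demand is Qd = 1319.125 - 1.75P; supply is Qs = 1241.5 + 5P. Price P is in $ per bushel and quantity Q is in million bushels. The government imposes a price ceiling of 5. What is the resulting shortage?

At P = 5: Qd = 1310.375 and Qs = 1266.5.
Shortage = Qd - Qs = 1310.375 - 1266.5 = 43.875.

Shortage = 43.875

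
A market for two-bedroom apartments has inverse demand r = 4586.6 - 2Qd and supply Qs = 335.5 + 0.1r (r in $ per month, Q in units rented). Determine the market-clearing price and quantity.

r* = 3263, Q* = 661.8

Inverting to quantity form: Qd = 2293.3 - 0.5r.
At equilibrium Qd = Qs, so 2293.3 - 0.5r = 335.5 + 0.1r; collecting terms, 1957.8 = 0.6r and r* = 3263.
Plugging r* into demand: Q* = 2293.3 - 0.5(3263) = 661.8.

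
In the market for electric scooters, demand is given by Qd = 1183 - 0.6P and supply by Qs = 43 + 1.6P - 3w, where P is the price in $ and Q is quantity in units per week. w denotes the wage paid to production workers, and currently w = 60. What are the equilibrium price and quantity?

P* = 600, Q* = 823

With w = 60, supply is Qs = -137 + 1.6P.
The market clears where 1183 - 0.6P = -137 + 1.6P. Rearranging, 2.2P = 1320, hence P* = 600.
From the demand curve, Q* = 1183 - 0.6(600) = 823.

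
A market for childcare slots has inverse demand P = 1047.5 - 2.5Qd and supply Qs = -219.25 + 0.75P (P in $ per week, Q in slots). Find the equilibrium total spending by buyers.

Rewriting in direct form: Qd = 419 - 0.4P.
At equilibrium Qd = Qs, so 419 - 0.4P = -219.25 + 0.75P; collecting terms, 638.25 = 1.15P and P* = 555.
Plugging P* into demand: Q* = 419 - 0.4(555) = 197.
Total spending by buyers = P* × Q* = 555 × 197 = 109335.

Total spending by buyers = 109335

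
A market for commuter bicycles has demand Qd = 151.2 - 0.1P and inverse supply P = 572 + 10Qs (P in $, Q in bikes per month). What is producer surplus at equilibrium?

Solving each curve for Q: Qs = -57.2 + 0.1P.
At equilibrium Qd = Qs, so 151.2 - 0.1P = -57.2 + 0.1P; collecting terms, 208.4 = 0.2P and P* = 1042.
Plugging P* into demand: Q* = 151.2 - 0.1(1042) = 47.
Supply choke price (Qs = 0): P = 572. Producer surplus = ½ × (1042 - 572) × 47 = 11045.

Producer surplus = 11045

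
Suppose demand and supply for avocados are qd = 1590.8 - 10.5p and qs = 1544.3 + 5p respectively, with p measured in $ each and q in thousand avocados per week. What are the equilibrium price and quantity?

p* = 3, q* = 1559.3

At equilibrium qd = qs, so 1590.8 - 10.5p = 1544.3 + 5p; collecting terms, 46.5 = 15.5p and p* = 3.
Plugging p* into demand: q* = 1590.8 - 10.5(3) = 1559.3.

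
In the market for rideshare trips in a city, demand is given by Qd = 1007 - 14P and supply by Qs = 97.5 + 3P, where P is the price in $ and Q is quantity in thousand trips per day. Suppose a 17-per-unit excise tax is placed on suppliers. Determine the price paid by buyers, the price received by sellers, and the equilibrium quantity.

The tax drives a wedge P_b - P_s = 17. Substituting P_s = P_b - 17 into supply: Qs = 46.5 + 3P_b.
Set Qd = Qs: 1007 - 14P_b = 46.5 + 3P_b, so 960.5 = 17P_b and P_b = 56.5.
Then P_s = 56.5 - 17 = 39.5 and Q = 1007 - 14(56.5) = 216.

P_b = 56.5, P_s = 39.5, Q = 216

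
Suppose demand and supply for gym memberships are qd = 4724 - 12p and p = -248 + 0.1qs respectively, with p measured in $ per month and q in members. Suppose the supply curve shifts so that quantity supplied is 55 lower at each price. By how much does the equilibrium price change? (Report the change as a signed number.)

Inverting to quantity form: qs = 2480 + 10p.
Equating demand and supply, 4724 - 12p = 2480 + 10p gives 22p = 2244, so p* = 102.
Substitute back: q* = 4724 - 12(102) = 3500.
After the shift, supply is qs = 2425 + 10p.
Re-solving, 22p = 2299 gives p = 104.5 and q = 3470.
Δp = 104.5 - 102 = 2.5.

Δp = 2.5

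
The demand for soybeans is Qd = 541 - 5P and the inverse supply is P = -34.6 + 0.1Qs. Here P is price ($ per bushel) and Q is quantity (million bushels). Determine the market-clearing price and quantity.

Rewriting in direct form: Qs = 346 + 10P.
The market clears where 541 - 5P = 346 + 10P. Rearranging, 15P = 195, hence P* = 13.
From the demand curve, Q* = 541 - 5(13) = 476.

P* = 13, Q* = 476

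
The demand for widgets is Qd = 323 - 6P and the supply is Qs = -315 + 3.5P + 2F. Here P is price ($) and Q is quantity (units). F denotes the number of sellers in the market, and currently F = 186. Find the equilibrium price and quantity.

P* = 28, Q* = 155

With F = 186, supply is Qs = 57 + 3.5P.
Equating demand and supply, 323 - 6P = 57 + 3.5P gives 9.5P = 266, so P* = 28.
Then Q* = 323 - 6(28) = 155.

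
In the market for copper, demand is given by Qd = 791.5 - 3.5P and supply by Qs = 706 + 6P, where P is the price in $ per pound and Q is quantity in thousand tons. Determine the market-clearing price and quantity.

P* = 9, Q* = 760

Set Qd = Qs: 791.5 - 3.5P = 706 + 6P, so 85.5 = 9.5P and P* = 9.
Then Q* = 791.5 - 3.5(9) = 760.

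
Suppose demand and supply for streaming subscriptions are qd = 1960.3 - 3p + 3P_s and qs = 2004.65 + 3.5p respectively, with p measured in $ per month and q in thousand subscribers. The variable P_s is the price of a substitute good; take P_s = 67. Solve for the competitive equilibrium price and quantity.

p* = 24.1, q* = 2089

With P_s = 67, demand is qd = 2161.3 - 3p.
Equating demand and supply, 2161.3 - 3p = 2004.65 + 3.5p gives 6.5p = 156.65, so p* = 24.1.
Then q* = 2161.3 - 3(24.1) = 2089.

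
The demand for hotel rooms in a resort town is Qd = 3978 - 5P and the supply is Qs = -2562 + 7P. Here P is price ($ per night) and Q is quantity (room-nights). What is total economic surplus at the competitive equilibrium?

Total surplus = 269144.4

The market clears where 3978 - 5P = -2562 + 7P. Rearranging, 12P = 6540, hence P* = 545.
Plugging P* into demand: Q* = 3978 - 5(545) = 1253.
Demand choke price = 795.6; supply choke price = 366. CS = ½(795.6 - 545)(1253) = 157000.9; PS = ½(545 - 366)(1253) = 112143.5. Total surplus = 269144.4.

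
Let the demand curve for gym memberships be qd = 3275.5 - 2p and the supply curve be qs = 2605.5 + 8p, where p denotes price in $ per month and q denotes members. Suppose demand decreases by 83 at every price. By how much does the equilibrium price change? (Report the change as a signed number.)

Δp = -8.3

Equating demand and supply, 3275.5 - 2p = 2605.5 + 8p gives 10p = 670, so p* = 67.
From the demand curve, q* = 3275.5 - 2(67) = 3141.5.
After the shift, demand is qd = 3192.5 - 2p.
Re-solving, 10p = 587 gives p = 58.7 and q = 3075.1.
Δp = 58.7 - 67 = -8.3.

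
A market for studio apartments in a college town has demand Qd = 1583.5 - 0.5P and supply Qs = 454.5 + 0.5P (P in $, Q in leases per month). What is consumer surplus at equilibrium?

Consumer surplus = 1038361

Set Qd = Qs: 1583.5 - 0.5P = 454.5 + 0.5P, so 1129 = P and P* = 1129.
Then Q* = 1583.5 - 0.5(1129) = 1019.
Demand choke price (Qd = 0): P = 1583.5/0.5 = 3167. Consumer surplus = ½ × (3167 - 1129) × 1019 = 1038361.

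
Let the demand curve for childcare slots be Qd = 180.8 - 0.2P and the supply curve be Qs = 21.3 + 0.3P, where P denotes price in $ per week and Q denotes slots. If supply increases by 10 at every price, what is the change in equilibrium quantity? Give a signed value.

ΔQ = 4

The market clears where 180.8 - 0.2P = 21.3 + 0.3P. Rearranging, 0.5P = 159.5, hence P* = 319.
Plugging P* into demand: Q* = 180.8 - 0.2(319) = 117.
After the shift, supply is Qs = 31.3 + 0.3P.
Re-solving, 0.5P = 149.5 gives P = 299 and Q = 121.
ΔQ = 121 - 117 = 4.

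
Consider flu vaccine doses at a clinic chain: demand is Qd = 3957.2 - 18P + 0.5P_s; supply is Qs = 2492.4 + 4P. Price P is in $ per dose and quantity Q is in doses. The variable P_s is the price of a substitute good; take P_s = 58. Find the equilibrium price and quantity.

With P_s = 58, demand is Qd = 3986.2 - 18P.
The market clears where 3986.2 - 18P = 2492.4 + 4P. Rearranging, 22P = 1493.8, hence P* = 67.9.
Plugging P* into demand: Q* = 3986.2 - 18(67.9) = 2764.

P* = 67.9, Q* = 2764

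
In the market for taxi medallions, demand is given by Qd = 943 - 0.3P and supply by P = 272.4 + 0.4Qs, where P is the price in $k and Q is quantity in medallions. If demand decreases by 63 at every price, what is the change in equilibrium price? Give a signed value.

ΔP = -22.5

In direct form, Qs = -681 + 2.5P.
Equating demand and supply, 943 - 0.3P = -681 + 2.5P gives 2.8P = 1624, so P* = 580.
Plugging P* into demand: Q* = 943 - 0.3(580) = 769.
After the shift, demand is Qd = 880 - 0.3P.
The new intersection has 1561 = 2.8P, i.e. P = 557.5, Q = 712.75.
ΔP = 557.5 - 580 = -22.5.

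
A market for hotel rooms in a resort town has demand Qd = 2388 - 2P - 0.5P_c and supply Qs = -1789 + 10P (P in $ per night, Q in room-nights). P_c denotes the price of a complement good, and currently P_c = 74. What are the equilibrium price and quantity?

With P_c = 74, demand is Qd = 2351 - 2P.
At equilibrium Qd = Qs, so 2351 - 2P = -1789 + 10P; collecting terms, 4140 = 12P and P* = 345.
Then Q* = 2351 - 2(345) = 1661.

P* = 345, Q* = 1661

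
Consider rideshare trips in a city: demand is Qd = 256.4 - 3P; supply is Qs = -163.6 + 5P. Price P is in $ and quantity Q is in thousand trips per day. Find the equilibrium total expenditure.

At equilibrium Qd = Qs, so 256.4 - 3P = -163.6 + 5P; collecting terms, 420 = 8P and P* = 52.5.
From the demand curve, Q* = 256.4 - 3(52.5) = 98.9.
Total expenditure = P* × Q* = 52.5 × 98.9 = 5192.25.

Total expenditure = 5192.25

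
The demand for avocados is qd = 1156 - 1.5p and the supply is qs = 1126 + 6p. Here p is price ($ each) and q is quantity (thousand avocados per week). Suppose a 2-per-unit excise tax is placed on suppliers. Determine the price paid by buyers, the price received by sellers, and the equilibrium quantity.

Suppliers keep p_s = p_b - 2 per unit, so supply in terms of the buyer price is qs = 1114 + 6p_b.
Equate demand and the shifted supply: 1156 - 1.5p_b = 1114 + 6p_b, giving 7.5p_b = 42, so p_b = 5.6.
Then p_s = 5.6 - 2 = 3.6 and q = 1156 - 1.5(5.6) = 1147.6.

p_b = 5.6, p_s = 3.6, q = 1147.6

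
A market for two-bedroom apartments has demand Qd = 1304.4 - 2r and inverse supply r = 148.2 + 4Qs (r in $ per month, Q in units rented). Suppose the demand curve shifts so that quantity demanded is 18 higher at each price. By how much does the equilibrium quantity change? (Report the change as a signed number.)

Rewriting in direct form: Qs = -37.05 + 0.25r.
Equating demand and supply, 1304.4 - 2r = -37.05 + 0.25r gives 2.25r = 1341.45, so r* = 596.2.
Plugging r* into demand: Q* = 1304.4 - 2(596.2) = 112.
After the shift, demand is Qd = 1322.4 - 2r.
New equilibrium: 1359.45 = 2.25r, so r = 604.2 and Q = 114.
ΔQ = 114 - 112 = 2.

ΔQ = 2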